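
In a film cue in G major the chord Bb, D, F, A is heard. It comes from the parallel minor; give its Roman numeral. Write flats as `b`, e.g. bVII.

bIIImaj7

In G major scale degree 3 is B; Bb is its lowered form, from G minor. Diatonically G major has Bm (iii) on that degree; Bb–D–F–A is instead the major-seventh chord native to G minor, so it takes the label bIIImaj7.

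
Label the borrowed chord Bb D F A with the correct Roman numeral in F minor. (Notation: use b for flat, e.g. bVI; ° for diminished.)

IVmaj7

The root Bb is the diatonic 4th degree of F minor; the borrowing shows in the chord quality. The diatonic chord on degree 4 would be Bbm (iv), but Bb–D–F–A is the major-seventh chord from F major. As a borrowed chord it is labeled IVmaj7.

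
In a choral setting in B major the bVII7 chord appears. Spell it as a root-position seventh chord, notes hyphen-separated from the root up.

A-C#-E-G

Scale degree 7 in B major is A#. bVII7 uses the lowered form, A, taken from B minor. In B minor the chord on A is A–C#–E–G.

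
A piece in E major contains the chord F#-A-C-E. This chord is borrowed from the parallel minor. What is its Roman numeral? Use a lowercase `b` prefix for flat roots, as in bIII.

iiø7

F# is scale degree 2 in E major. Diatonically E major has F#m (ii) on that degree; F#–A–C–E is instead the half-diminished-seventh chord native to E minor, so it takes the label iiø7.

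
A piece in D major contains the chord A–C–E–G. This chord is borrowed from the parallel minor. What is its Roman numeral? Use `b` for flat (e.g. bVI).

The root A is the diatonic 5th degree of D major; the borrowing shows in the chord quality. Diatonically D major has A (V) on that degree; A–C–E–G is instead the minor-seventh chord native to D minor, so it takes the label v7.

v7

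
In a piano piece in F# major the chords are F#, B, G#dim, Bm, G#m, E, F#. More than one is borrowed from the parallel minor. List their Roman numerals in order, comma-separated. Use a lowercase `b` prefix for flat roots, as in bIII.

ii°, iv, bVII

In F# major the diatonic chords are F#, G#m, A#m, B, C#, D#m, E#dim. F#, B and G#m are all diatonic. But G#dim (G#–B–D) is foreign: the diatonic ii on degree 2 is G#m, whereas G#dim comes from F# minor. It is labeled ii°. Bm (B–D–F#) is not: scale degree 4 in F# major carries B (IV). In F# minor the chord on that degree is Bm, so here it functions as iv, borrowed from the parallel minor. E (E–G#–B) is not: scale degree 7 in F# major carries E#dim (vii°). In F# minor the chord on that degree is E, so here it functions as bVII, borrowed from the parallel minor.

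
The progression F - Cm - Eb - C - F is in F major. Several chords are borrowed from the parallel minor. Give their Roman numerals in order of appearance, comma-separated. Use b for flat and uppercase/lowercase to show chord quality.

In F major the diatonic chords are F, Gm, Am, Bb, C, Dm, Edim. F and C are both diatonic. Cm (C–Eb–G) is not: scale degree 5 in F major carries C (V). In F minor the chord on that degree is Cm, so here it functions as v, borrowed from the parallel minor. Eb (Eb–G–Bb) is not: scale degree 7 in F major carries Edim (vii°). In F minor the chord on that degree is Eb, so here it functions as bVII, borrowed from the parallel minor.

v, bVII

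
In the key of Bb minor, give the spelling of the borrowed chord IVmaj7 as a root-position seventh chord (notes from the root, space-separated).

IVmaj7 is built on scale degree 4, which is Eb in both Bb minor and its parallel. Stacking thirds in Bb major on Eb gives Eb–G–Bb–D.

Eb G Bb D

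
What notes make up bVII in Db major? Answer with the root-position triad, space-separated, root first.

The root of bVII is the lowered 7th degree: C becomes Cb. Stacking thirds in Db minor on Cb gives Cb–Eb–Gb.

Cb Eb Gb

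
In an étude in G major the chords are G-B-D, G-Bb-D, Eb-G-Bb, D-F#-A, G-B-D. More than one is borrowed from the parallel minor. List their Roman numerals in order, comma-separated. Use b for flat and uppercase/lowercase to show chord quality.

The diatonic triads in G major are G, Am, Bm, C, D, Em, F#dim. Of the given chords, G–B–D = G and D–F#–A = D are diatonic. G–Bb–D doesn't fit — on degree 1 G major would have G (I). Gm is the degree-1 chord of G minor, so it is the borrowed i. Eb–G–Bb is not: scale degree 6 in G major carries Em (vi). In G minor the chord on that degree is Eb, so here it functions as bVI, borrowed from the parallel minor.

i, bVI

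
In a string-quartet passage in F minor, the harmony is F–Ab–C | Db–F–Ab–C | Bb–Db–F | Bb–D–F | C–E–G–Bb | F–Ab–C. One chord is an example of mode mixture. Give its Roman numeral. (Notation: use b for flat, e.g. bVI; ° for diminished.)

IV

In F minor (with V from harmonic minor) the diatonic chords are Fm, Gdim, Ab, Bbm, C, Db, Eb. Of the given chords, F–Ab–C = Fm, Db–F–Ab–C = Dbmaj7, Bb–Db–F = Bbm and C–E–G–Bb = C7 are diatonic. Bb–D–F is not: scale degree 4 in F minor carries Bbm (iv). In F major the chord on that degree is Bb, so here it functions as IV, borrowed from the parallel major.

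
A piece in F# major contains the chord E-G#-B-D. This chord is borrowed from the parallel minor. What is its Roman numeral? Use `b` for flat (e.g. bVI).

bVII7

The root E is the lowered 7th scale degree — diatonically F# major has E# there. Diatonically F# major has E#dim (vii°) on that degree; E–G#–B–D is instead the dominant-seventh chord native to F# minor, so it takes the label bVII7.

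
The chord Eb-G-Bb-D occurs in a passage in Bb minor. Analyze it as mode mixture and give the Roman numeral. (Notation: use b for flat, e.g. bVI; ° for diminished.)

The root Eb is the diatonic 4th degree of Bb minor; the borrowing shows in the chord quality. Eb–G–Bb–D is a major-seventh chord — the form found in Bb major, not the diatonic iv (Ebm). Borrowed into Bb minor it is written IVmaj7.

IVmaj7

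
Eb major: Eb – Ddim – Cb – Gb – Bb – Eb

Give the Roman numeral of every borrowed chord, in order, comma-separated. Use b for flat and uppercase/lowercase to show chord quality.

bVI, bIII

Eb major has the diatonic set Eb, Fm, Gm, Ab, Bb, Cm, Ddim. Eb, Ddim and Bb are all diatonic. Cb (Cb–Eb–Gb) is not: scale degree 6 in Eb major carries Cm (vi). In Eb minor the chord on that degree is Cb, so here it functions as bVI, borrowed from the parallel minor. Gb (Gb–Bb–Db) doesn't fit — on degree 3 Eb major would have Gm (iii). Gb is the degree-3 chord of Eb minor, so it is the borrowed bIII.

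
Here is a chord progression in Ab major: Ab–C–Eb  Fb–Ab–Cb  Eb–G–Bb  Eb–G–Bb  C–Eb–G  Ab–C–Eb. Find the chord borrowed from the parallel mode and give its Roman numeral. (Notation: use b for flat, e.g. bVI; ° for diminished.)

Ab major has the diatonic set Ab, Bbm, Cm, Db, Eb, Fm, Gdim. Ab–C–Eb = Ab, Eb–G–Bb = Eb and C–Eb–G = Cm are all diatonic. But Fb–Ab–Cb is foreign: the diatonic vi on degree 6 is Fm, whereas Fb comes from Ab minor. It is labeled bVI.

bVI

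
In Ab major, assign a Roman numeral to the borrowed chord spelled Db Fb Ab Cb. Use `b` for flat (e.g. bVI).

iv7

Db is scale degree 4 in Ab major. Diatonically Ab major has Db (IV) on that degree; Db–Fb–Ab–Cb is instead the minor-seventh chord native to Ab minor, so it takes the label iv7.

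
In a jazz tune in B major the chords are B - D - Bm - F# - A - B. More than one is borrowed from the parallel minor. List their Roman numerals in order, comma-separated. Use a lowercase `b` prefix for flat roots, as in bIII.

bIII, i, bVII

In B major the diatonic chords are B, C#m, D#m, E, F#, G#m, A#dim. B and F# both belong to that set. D (D–F#–A) doesn't fit — on degree 3 B major would have D#m (iii). D is the degree-3 chord of B minor, so it is the borrowed bIII. Bm (B–D–F#) doesn't fit — on degree 1 B major would have B (I). Bm is the degree-1 chord of B minor, so it is the borrowed i. A (A–C#–E) is not: scale degree 7 in B major carries A#dim (vii°). In B minor the chord on that degree is A, so here it functions as bVII, borrowed from the parallel minor.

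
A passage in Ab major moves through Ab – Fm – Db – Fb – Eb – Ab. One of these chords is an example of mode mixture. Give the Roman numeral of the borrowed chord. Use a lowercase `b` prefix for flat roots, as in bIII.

bVI

In Ab major the diatonic chords are Ab, Bbm, Cm, Db, Eb, Fm, Gdim. Ab, Fm, Db and Eb are all diatonic. Fb (Fb–Ab–Cb) is not: scale degree 6 in Ab major carries Fm (vi). In Ab minor the chord on that degree is Fb, so here it functions as bVI, borrowed from the parallel minor.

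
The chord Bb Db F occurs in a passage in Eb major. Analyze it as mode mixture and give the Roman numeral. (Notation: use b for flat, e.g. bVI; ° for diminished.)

Bb is scale degree 5 in Eb major. Diatonically Eb major has Bb (V) on that degree; Bb–Db–F is instead the minor chord native to Eb minor, so it takes the label v.

v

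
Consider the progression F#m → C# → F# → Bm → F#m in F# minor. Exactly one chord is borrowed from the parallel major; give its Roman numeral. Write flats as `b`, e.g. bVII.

I

F# minor has the diatonic set F#m, G#dim, A, Bm, C#, D, E (with V from harmonic minor). F#m, C# and Bm all belong to that set. F# (F#–A#–C#) doesn't fit — on degree 1 F# minor would have F#m (i). F# is the degree-1 chord of F# major, so it is the borrowed I.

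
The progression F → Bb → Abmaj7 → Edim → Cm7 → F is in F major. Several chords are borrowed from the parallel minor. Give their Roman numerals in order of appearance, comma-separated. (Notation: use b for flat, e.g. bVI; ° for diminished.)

bIIImaj7, v7

F major has the diatonic set F, Gm, Am, Bb, C, Dm, Edim. F, Bb and Edim all belong to that set. Abmaj7 (Ab–C–Eb–G) is not: scale degree 3 in F major carries Am (iii). In F minor the chord on that degree is Abmaj7, so here it functions as bIIImaj7, borrowed from the parallel minor. Cm7 (C–Eb–G–Bb) doesn't fit — on degree 5 F major would have C (V). Cm7 is the degree-5 chord of F minor, so it is the borrowed v7.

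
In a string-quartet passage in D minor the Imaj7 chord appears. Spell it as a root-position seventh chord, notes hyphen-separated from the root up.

D-F#-A-C#

Imaj7 is built on scale degree 1, which is D in both D minor and its parallel. In D major the chord on D is D–F#–A–C#.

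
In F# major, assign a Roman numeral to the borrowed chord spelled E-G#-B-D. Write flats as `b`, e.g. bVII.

bVII7

The root E is the lowered 7th scale degree — diatonically F# major has E# there. E–G#–B–D is a dominant-seventh chord — the form found in F# minor, not the diatonic vii° (E#dim). Borrowed into F# major it is written bVII7.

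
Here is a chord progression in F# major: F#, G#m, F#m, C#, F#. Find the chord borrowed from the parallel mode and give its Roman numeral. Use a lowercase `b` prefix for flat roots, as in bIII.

The diatonic triads in F# major are F#, G#m, A#m, B, C#, D#m, E#dim. F#, G#m and C# all belong to that set. F#m (F#–A–C#) doesn't fit — on degree 1 F# major would have F# (I). F#m is the degree-1 chord of F# minor, so it is the borrowed i.

i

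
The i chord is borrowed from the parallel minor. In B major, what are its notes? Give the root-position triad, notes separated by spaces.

The root, B, is scale degree 1 — the same note in B major and B minor; only the chord quality changes. In B minor the chord on B is B–D–F#.

B D F#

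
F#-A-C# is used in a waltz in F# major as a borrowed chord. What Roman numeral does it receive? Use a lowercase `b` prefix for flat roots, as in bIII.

i

The root F# is the diatonic 1st degree of F# major; the borrowing shows in the chord quality. Diatonically F# major has F# (I) on that degree; F#–A–C# is instead the minor chord native to F# minor, so it takes the label i.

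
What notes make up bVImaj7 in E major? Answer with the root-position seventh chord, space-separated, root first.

C E G B

bVImaj7 is built on the lowered scale degree 6. In E major degree 6 is C#; lowered it becomes C. In E minor the chord on C is C–E–G–B.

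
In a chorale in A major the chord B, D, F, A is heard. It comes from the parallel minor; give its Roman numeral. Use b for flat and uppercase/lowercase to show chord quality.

iiø7

The root B is the diatonic 2nd degree of A major; the borrowing shows in the chord quality. B–D–F–A is a half-diminished-seventh chord — the form found in A minor, not the diatonic ii (Bm). Borrowed into A major it is written iiø7.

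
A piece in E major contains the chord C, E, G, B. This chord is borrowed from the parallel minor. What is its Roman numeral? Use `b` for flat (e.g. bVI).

bVImaj7

The root C is the lowered 6th scale degree — diatonically E major has C# there. The diatonic chord on degree 6 would be C#m (vi), but C–E–G–B is the major-seventh chord from E minor. As a borrowed chord it is labeled bVImaj7.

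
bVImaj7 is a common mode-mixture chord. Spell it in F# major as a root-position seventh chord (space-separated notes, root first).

D F# A C#

Scale degree 6 in F# major is D#. bVImaj7 uses the lowered form, D, taken from F# minor. Building the major-seventh chord from the parallel minor on D: D–F#–A–C#.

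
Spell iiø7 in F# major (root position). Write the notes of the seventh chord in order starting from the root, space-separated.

iiø7 is built on scale degree 2, which is G# in both F# major and its parallel. Building the half-diminished-seventh chord from the parallel minor on G#: G#–B–D–F#.

G# B D F#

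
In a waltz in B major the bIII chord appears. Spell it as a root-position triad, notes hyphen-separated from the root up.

D-F#-A

Scale degree 3 in B major is D#. bIII uses the lowered form, D, taken from B minor. In B minor the chord on D is D–F#–A.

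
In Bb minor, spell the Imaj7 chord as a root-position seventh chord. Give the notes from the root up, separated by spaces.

The root, Bb, is scale degree 1 — the same note in Bb minor and Bb major; only the chord quality changes. Stacking thirds in Bb major on Bb gives Bb–D–F–A.

Bb D F A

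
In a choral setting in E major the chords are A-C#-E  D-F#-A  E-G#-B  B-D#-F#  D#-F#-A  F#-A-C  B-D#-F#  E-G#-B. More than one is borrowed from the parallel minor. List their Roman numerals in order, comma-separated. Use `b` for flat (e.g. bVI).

In E major the diatonic chords are E, F#m, G#m, A, B, C#m, D#dim. A–C#–E = A, E–G#–B = E, B–D#–F# = B and D#–F#–A = D#dim are all diatonic. But D–F#–A is foreign: the diatonic vii° on degree 7 is D#dim, whereas D comes from E minor. It is labeled bVII. But F#–A–C is foreign: the diatonic ii on degree 2 is F#m, whereas F#dim comes from E minor. It is labeled ii°.

bVII, ii°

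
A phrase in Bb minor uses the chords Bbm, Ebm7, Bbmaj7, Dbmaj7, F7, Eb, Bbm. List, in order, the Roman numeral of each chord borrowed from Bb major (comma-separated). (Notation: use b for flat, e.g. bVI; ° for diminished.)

Imaj7, IV

In Bb minor (with V from harmonic minor) the diatonic chords are Bbm, Cdim, Db, Ebm, F, Gb, Ab. Bbm, Ebm7, Dbmaj7 and F7 all belong to that set. Bbmaj7 (Bb–D–F–A) is not: scale degree 1 in Bb minor carries Bbm (i). In Bb major the chord on that degree is Bbmaj7, so here it functions as Imaj7, borrowed from the parallel major. Eb (Eb–G–Bb) is not: scale degree 4 in Bb minor carries Ebm (iv). In Bb major the chord on that degree is Eb, so here it functions as IV, borrowed from the parallel major.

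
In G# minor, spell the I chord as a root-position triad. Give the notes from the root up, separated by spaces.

G# B# D#

The root, G#, is scale degree 1 — the same note in G# minor and G# major; only the chord quality changes. Stacking thirds in G# major on G# gives G#–B#–D#.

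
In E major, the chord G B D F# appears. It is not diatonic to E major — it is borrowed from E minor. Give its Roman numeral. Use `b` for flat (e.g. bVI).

bIIImaj7

The root G is the lowered 3rd scale degree — diatonically E major has G# there. G–B–D–F# is a major-seventh chord — the form found in E minor, not the diatonic iii (G#m). Borrowed into E major it is written bIIImaj7.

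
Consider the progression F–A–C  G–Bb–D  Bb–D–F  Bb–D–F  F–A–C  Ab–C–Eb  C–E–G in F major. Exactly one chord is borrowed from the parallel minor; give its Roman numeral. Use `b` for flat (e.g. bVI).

The diatonic triads in F major are F, Gm, Am, Bb, C, Dm, Edim. F–A–C = F, G–Bb–D = Gm, Bb–D–F = Bb and C–E–G = C all belong to that set. But Ab–C–Eb is foreign: the diatonic iii on degree 3 is Am, whereas Ab comes from F minor. It is labeled bIII.

bIII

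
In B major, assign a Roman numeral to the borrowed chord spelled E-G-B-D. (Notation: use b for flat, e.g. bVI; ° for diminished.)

E is scale degree 4 in B major. The diatonic chord on degree 4 would be E (IV), but E–G–B–D is the minor-seventh chord from B minor. As a borrowed chord it is labeled iv7.

iv7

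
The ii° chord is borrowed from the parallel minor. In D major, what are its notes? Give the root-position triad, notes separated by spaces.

The root, E, is scale degree 2 — the same note in D major and D minor; only the chord quality changes. In D minor the chord on E is E–G–Bb.

E G Bb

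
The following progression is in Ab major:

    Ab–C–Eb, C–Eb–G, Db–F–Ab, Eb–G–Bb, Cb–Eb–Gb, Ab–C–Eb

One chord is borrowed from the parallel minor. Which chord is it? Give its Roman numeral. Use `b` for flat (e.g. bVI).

bIII

In Ab major the diatonic chords are Ab, Bbm, Cm, Db, Eb, Fm, Gdim. Ab–C–Eb = Ab, C–Eb–G = Cm, Db–F–Ab = Db and Eb–G–Bb = Eb all belong to that set. Cb–Eb–Gb doesn't fit — on degree 3 Ab major would have Cm (iii). Cb is the degree-3 chord of Ab minor, so it is the borrowed bIII.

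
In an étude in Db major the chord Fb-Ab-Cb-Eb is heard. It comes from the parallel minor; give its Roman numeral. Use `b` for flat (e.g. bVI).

In Db major scale degree 3 is F; Fb is its lowered form, from Db minor. The diatonic chord on degree 3 would be Fm (iii), but Fb–Ab–Cb–Eb is the major-seventh chord from Db minor. As a borrowed chord it is labeled bIIImaj7.

bIIImaj7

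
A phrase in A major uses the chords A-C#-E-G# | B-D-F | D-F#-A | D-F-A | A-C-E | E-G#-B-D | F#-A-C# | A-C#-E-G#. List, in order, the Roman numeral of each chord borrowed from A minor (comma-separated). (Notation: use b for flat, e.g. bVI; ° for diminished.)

The diatonic triads in A major are A, Bm, C#m, D, E, F#m, G#dim. A–C#–E–G# = Amaj7, D–F#–A = D, E–G#–B–D = E7 and F#–A–C# = F#m are all diatonic. But B–D–F is foreign: the diatonic ii on degree 2 is Bm, whereas Bdim comes from A minor. It is labeled ii°. D–F–A is not: scale degree 4 in A major carries D (IV). In A minor the chord on that degree is Dm, so here it functions as iv, borrowed from the parallel minor. A–C–E doesn't fit — on degree 1 A major would have A (I). Am is the degree-1 chord of A minor, so it is the borrowed i.

ii°, iv, i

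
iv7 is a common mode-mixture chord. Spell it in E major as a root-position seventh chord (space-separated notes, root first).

A C E G

The root, A, is scale degree 4 — the same note in E major and E minor; only the chord quality changes. Stacking thirds in E minor on A gives A–C–E–G.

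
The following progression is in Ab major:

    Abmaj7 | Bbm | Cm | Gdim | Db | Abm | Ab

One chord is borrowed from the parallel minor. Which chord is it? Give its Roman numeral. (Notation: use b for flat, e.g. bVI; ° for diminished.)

i

Ab major has the diatonic set Ab, Bbm, Cm, Db, Eb, Fm, Gdim. Abmaj7, Bbm, Cm, Gdim, Db and Ab are all diatonic. Abm (Ab–Cb–Eb) doesn't fit — on degree 1 Ab major would have Ab (I). Abm is the degree-1 chord of Ab minor, so it is the borrowed i.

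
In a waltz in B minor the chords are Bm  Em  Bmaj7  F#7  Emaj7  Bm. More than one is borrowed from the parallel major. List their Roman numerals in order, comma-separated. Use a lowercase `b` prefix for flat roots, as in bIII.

The diatonic triads in B minor (with V from harmonic minor) are Bm, C#dim, D, Em, F#, G, A. Bm, Em and F#7 all belong to that set. Bmaj7 (B–D#–F#–A#) is not: scale degree 1 in B minor carries Bm (i). In B major the chord on that degree is Bmaj7, so here it functions as Imaj7, borrowed from the parallel major. Emaj7 (E–G#–B–D#) doesn't fit — on degree 4 B minor would have Em (iv). Emaj7 is the degree-4 chord of B major, so it is the borrowed IVmaj7.

Imaj7, IVmaj7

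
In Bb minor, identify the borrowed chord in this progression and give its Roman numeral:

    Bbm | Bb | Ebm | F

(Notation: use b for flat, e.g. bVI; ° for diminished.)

The diatonic triads in Bb minor (with V from harmonic minor) are Bbm, Cdim, Db, Ebm, F, Gb, Ab. Of the given chords, Bbm, Ebm and F are diatonic. Bb (Bb–D–F) is not: scale degree 1 in Bb minor carries Bbm (i). In Bb major the chord on that degree is Bb, so here it functions as I, borrowed from the parallel major.

I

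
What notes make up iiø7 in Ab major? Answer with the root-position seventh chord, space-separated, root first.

The root, Bb, is scale degree 2 — the same note in Ab major and Ab minor; only the chord quality changes. Building the half-diminished-seventh chord from the parallel minor on Bb: Bb–Db–Fb–Ab.

Bb Db Fb Ab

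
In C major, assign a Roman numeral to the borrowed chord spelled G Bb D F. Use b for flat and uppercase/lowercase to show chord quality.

v7

The root G is the diatonic 5th degree of C major; the borrowing shows in the chord quality. G–Bb–D–F is a minor-seventh chord — the form found in C minor, not the diatonic V (G). Borrowed into C major it is written v7.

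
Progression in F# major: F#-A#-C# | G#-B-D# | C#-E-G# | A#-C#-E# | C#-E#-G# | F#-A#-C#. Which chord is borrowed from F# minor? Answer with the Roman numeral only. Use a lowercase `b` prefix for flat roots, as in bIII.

F# major has the diatonic set F#, G#m, A#m, B, C#, D#m, E#dim. F#–A#–C# = F#, G#–B–D# = G#m, A#–C#–E# = A#m and C#–E#–G# = C# are all diatonic. But C#–E–G# is foreign: the diatonic V on degree 5 is C#, whereas C#m comes from F# minor. It is labeled v.

v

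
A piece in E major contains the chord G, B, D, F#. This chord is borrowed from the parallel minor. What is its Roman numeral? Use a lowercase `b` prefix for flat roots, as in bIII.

The root G is the lowered 3rd scale degree — diatonically E major has G# there. G–B–D–F# is a major-seventh chord — the form found in E minor, not the diatonic iii (G#m). Borrowed into E major it is written bIIImaj7.

bIIImaj7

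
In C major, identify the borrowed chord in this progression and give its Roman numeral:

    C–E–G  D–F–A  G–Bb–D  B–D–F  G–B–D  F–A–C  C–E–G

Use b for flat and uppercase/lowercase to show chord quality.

The diatonic triads in C major are C, Dm, Em, F, G, Am, Bdim. Of the given chords, C–E–G = C, D–F–A = Dm, B–D–F = Bdim, G–B–D = G and F–A–C = F are diatonic. G–Bb–D doesn't fit — on degree 5 C major would have G (V). Gm is the degree-5 chord of C minor, so it is the borrowed v.

v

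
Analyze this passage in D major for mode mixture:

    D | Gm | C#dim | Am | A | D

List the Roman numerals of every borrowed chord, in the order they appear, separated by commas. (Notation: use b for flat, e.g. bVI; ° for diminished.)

iv, v

D major has the diatonic set D, Em, F#m, G, A, Bm, C#dim. D, C#dim and A all belong to that set. Gm (G–Bb–D) doesn't fit — on degree 4 D major would have G (IV). Gm is the degree-4 chord of D minor, so it is the borrowed iv. But Am (A–C–E) is foreign: the diatonic V on degree 5 is A, whereas Am comes from D minor. It is labeled v.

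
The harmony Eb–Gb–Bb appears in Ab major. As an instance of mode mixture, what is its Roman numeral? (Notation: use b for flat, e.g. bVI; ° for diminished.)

v

The root Eb is the diatonic 5th degree of Ab major; the borrowing shows in the chord quality. The diatonic chord on degree 5 would be Eb (V), but Eb–Gb–Bb is the minor chord from Ab minor. As a borrowed chord it is labeled v.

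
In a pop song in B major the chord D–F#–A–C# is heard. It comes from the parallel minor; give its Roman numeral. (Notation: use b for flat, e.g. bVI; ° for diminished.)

bIIImaj7

The root D is the lowered 3rd scale degree — diatonically B major has D# there. Diatonically B major has D#m (iii) on that degree; D–F#–A–C# is instead the major-seventh chord native to B minor, so it takes the label bIIImaj7.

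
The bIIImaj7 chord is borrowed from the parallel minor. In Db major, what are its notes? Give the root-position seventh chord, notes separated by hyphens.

bIIImaj7 is built on the lowered scale degree 3. In Db major degree 3 is F; lowered it becomes Fb. In Db minor the chord on Fb is Fb–Ab–Cb–Eb.

Fb-Ab-Cb-Eb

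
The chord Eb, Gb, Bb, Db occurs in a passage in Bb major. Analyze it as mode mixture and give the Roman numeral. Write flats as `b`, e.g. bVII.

iv7

Eb is scale degree 4 in Bb major. The diatonic chord on degree 4 would be Eb (IV), but Eb–Gb–Bb–Db is the minor-seventh chord from Bb minor. As a borrowed chord it is labeled iv7.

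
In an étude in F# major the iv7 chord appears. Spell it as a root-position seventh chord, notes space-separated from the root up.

B D F# A

iv7 is built on scale degree 4, which is B in both F# major and its parallel. In F# minor the chord on B is B–D–F#–A.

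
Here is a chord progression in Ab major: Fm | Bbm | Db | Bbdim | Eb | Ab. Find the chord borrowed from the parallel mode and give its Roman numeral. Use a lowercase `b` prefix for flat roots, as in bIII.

ii°

The diatonic triads in Ab major are Ab, Bbm, Cm, Db, Eb, Fm, Gdim. Fm, Bbm, Db, Eb and Ab are all diatonic. Bbdim (Bb–Db–Fb) is not: scale degree 2 in Ab major carries Bbm (ii). In Ab minor the chord on that degree is Bbdim, so here it functions as ii°, borrowed from the parallel minor.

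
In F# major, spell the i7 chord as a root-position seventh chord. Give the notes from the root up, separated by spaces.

The root, F#, is scale degree 1 — the same note in F# major and F# minor; only the chord quality changes. Building the minor-seventh chord from the parallel minor on F#: F#–A–C#–E.

F# A C# E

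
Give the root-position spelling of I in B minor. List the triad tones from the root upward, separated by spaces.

I is built on scale degree 1, which is B in both B minor and its parallel. Building the major chord from the parallel major on B: B–D#–F#.

B D# F#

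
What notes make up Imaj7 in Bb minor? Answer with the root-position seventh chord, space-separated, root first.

Imaj7 is built on scale degree 1, which is Bb in both Bb minor and its parallel. Stacking thirds in Bb major on Bb gives Bb–D–F–A.

Bb D F A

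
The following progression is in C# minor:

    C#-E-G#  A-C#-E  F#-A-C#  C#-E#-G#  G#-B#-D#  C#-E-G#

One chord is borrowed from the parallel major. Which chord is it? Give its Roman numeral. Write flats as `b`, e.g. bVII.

I

In C# minor (with V from harmonic minor) the diatonic chords are C#m, D#dim, E, F#m, G#, A, B. C#–E–G# = C#m, A–C#–E = A, F#–A–C# = F#m and G#–B#–D# = G# all belong to that set. C#–E#–G# is not: scale degree 1 in C# minor carries C#m (i). In C# major the chord on that degree is C#, so here it functions as I, borrowed from the parallel major.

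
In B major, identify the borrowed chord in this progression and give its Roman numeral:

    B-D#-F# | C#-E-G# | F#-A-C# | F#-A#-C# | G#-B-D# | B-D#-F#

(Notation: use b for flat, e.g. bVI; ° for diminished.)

The diatonic triads in B major are B, C#m, D#m, E, F#, G#m, A#dim. B–D#–F# = B, C#–E–G# = C#m, F#–A#–C# = F# and G#–B–D# = G#m are all diatonic. F#–A–C# doesn't fit — on degree 5 B major would have F# (V). F#m is the degree-5 chord of B minor, so it is the borrowed v.

v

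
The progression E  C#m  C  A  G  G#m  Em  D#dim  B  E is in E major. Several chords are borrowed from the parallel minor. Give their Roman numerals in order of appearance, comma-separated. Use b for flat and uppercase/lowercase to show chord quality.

E major has the diatonic set E, F#m, G#m, A, B, C#m, D#dim. E, C#m, A, G#m, D#dim and B are all diatonic. But C (C–E–G) is foreign: the diatonic vi on degree 6 is C#m, whereas C comes from E minor. It is labeled bVI. But G (G–B–D) is foreign: the diatonic iii on degree 3 is G#m, whereas G comes from E minor. It is labeled bIII. But Em (E–G–B) is foreign: the diatonic I on degree 1 is E, whereas Em comes from E minor. It is labeled i.

bVI, bIII, i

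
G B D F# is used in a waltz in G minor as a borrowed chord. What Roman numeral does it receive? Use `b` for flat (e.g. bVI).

Imaj7

G is scale degree 1 in G minor. Diatonically G minor has Gm (i) on that degree; G–B–D–F# is instead the major-seventh chord native to G major, so it takes the label Imaj7.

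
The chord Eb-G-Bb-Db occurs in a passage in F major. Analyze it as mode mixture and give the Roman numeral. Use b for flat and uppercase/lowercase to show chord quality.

The root Eb is the lowered 7th scale degree — diatonically F major has E there. Diatonically F major has Edim (vii°) on that degree; Eb–G–Bb–Db is instead the dominant-seventh chord native to F minor, so it takes the label bVII7.

bVII7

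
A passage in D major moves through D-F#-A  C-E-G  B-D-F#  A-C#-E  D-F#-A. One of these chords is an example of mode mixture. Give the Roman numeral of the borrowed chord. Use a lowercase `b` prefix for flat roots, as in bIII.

D major has the diatonic set D, Em, F#m, G, A, Bm, C#dim. D–F#–A = D, B–D–F# = Bm and A–C#–E = A all belong to that set. C–E–G doesn't fit — on degree 7 D major would have C#dim (vii°). C is the degree-7 chord of D minor, so it is the borrowed bVII.

bVII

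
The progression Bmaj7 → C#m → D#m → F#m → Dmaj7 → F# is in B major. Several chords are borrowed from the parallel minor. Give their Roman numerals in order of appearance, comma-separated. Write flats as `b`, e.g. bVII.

v, bIIImaj7

In B major the diatonic chords are B, C#m, D#m, E, F#, G#m, A#dim. Bmaj7, C#m, D#m and F# all belong to that set. F#m (F#–A–C#) is not: scale degree 5 in B major carries F# (V). In B minor the chord on that degree is F#m, so here it functions as v, borrowed from the parallel minor. But Dmaj7 (D–F#–A–C#) is foreign: the diatonic iii on degree 3 is D#m, whereas Dmaj7 comes from B minor. It is labeled bIIImaj7.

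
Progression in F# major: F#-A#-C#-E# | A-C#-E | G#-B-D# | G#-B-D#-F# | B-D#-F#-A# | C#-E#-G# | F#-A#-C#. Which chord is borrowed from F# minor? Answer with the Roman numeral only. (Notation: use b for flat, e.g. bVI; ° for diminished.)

In F# major the diatonic chords are F#, G#m, A#m, B, C#, D#m, E#dim. F#–A#–C#–E# = F#maj7, G#–B–D# = G#m, G#–B–D#–F# = G#m7, B–D#–F#–A# = Bmaj7, C#–E#–G# = C# and F#–A#–C# = F# all belong to that set. A–C#–E doesn't fit — on degree 3 F# major would have A#m (iii). A is the degree-3 chord of F# minor, so it is the borrowed bIII.

bIII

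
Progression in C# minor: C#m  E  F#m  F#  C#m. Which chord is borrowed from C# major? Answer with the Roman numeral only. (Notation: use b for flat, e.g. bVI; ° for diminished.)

In C# minor (with V from harmonic minor) the diatonic chords are C#m, D#dim, E, F#m, G#, A, B. Of the given chords, C#m, E and F#m are diatonic. But F# (F#–A#–C#) is foreign: the diatonic iv on degree 4 is F#m, whereas F# comes from C# major. It is labeled IV.

IV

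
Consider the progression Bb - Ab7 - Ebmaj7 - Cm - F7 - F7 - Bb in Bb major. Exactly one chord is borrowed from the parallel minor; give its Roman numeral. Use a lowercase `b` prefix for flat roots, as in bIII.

In Bb major the diatonic chords are Bb, Cm, Dm, Eb, F, Gm, Adim. Of the given chords, Bb, Ebmaj7, Cm and F7 are diatonic. But Ab7 (Ab–C–Eb–Gb) is foreign: the diatonic vii° on degree 7 is Adim, whereas Ab7 comes from Bb minor. It is labeled bVII7.

bVII7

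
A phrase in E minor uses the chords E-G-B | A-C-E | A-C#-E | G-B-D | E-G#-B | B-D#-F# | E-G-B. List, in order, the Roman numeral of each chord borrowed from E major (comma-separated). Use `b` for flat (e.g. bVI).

E minor has the diatonic set Em, F#dim, G, Am, B, C, D (with V from harmonic minor). E–G–B = Em, A–C–E = Am, G–B–D = G and B–D#–F# = B all belong to that set. But A–C#–E is foreign: the diatonic iv on degree 4 is Am, whereas A comes from E major. It is labeled IV. But E–G#–B is foreign: the diatonic i on degree 1 is Em, whereas E comes from E major. It is labeled I.

IV, I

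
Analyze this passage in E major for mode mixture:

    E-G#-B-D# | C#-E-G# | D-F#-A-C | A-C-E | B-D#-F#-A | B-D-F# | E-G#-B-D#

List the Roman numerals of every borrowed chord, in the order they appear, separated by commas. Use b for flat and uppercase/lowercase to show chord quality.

E major has the diatonic set E, F#m, G#m, A, B, C#m, D#dim. E–G#–B–D# = Emaj7, C#–E–G# = C#m and B–D#–F#–A = B7 are all diatonic. D–F#–A–C doesn't fit — on degree 7 E major would have D#dim (vii°). D7 is the degree-7 chord of E minor, so it is the borrowed bVII7. A–C–E is not: scale degree 4 in E major carries A (IV). In E minor the chord on that degree is Am, so here it functions as iv, borrowed from the parallel minor. B–D–F# is not: scale degree 5 in E major carries B (V). In E minor the chord on that degree is Bm, so here it functions as v, borrowed from the parallel minor.

bVII7, iv, v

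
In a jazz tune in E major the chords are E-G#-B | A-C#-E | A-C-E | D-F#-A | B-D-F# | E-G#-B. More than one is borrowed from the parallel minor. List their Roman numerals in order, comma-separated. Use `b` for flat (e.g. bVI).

The diatonic triads in E major are E, F#m, G#m, A, B, C#m, D#dim. E–G#–B = E and A–C#–E = A both belong to that set. But A–C–E is foreign: the diatonic IV on degree 4 is A, whereas Am comes from E minor. It is labeled iv. D–F#–A is not: scale degree 7 in E major carries D#dim (vii°). In E minor the chord on that degree is D, so here it functions as bVII, borrowed from the parallel minor. B–D–F# doesn't fit — on degree 5 E major would have B (V). Bm is the degree-5 chord of E minor, so it is the borrowed v.

iv, bVII, v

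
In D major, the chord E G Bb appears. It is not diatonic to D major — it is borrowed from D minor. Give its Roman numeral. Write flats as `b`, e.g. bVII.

E is scale degree 2 in D major. E–G–Bb is a diminished chord — the form found in D minor, not the diatonic ii (Em). Borrowed into D major it is written ii°.

ii°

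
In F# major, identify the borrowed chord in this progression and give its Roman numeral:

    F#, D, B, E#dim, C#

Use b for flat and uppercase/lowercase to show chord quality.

F# major has the diatonic set F#, G#m, A#m, B, C#, D#m, E#dim. F#, B, E#dim and C# all belong to that set. D (D–F#–A) is not: scale degree 6 in F# major carries D#m (vi). In F# minor the chord on that degree is D, so here it functions as bVI, borrowed from the parallel minor.

bVI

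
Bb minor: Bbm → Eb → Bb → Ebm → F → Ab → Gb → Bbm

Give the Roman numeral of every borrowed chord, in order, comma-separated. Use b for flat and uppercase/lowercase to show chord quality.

IV, I

In Bb minor (with V from harmonic minor) the diatonic chords are Bbm, Cdim, Db, Ebm, F, Gb, Ab. Bbm, Ebm, F, Ab and Gb all belong to that set. Eb (Eb–G–Bb) doesn't fit — on degree 4 Bb minor would have Ebm (iv). Eb is the degree-4 chord of Bb major, so it is the borrowed IV. But Bb (Bb–D–F) is foreign: the diatonic i on degree 1 is Bbm, whereas Bb comes from Bb major. It is labeled I.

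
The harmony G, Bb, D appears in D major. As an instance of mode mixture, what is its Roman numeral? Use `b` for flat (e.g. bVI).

G is scale degree 4 in D major. G–Bb–D is a minor chord — the form found in D minor, not the diatonic IV (G). Borrowed into D major it is written iv.

iv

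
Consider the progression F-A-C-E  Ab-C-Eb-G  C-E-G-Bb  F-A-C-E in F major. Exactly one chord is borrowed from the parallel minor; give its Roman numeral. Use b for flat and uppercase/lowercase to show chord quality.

bIIImaj7

F major has the diatonic set F, Gm, Am, Bb, C, Dm, Edim. F–A–C–E = Fmaj7 and C–E–G–Bb = C7 both belong to that set. But Ab–C–Eb–G is foreign: the diatonic iii on degree 3 is Am, whereas Abmaj7 comes from F minor. It is labeled bIIImaj7.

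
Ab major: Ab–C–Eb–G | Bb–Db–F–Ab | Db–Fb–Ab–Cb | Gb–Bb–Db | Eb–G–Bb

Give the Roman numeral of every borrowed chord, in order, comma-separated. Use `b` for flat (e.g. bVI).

In Ab major the diatonic chords are Ab, Bbm, Cm, Db, Eb, Fm, Gdim. Ab–C–Eb–G = Abmaj7, Bb–Db–F–Ab = Bbm7 and Eb–G–Bb = Eb are all diatonic. Db–Fb–Ab–Cb is not: scale degree 4 in Ab major carries Db (IV). In Ab minor the chord on that degree is Dbm7, so here it functions as iv7, borrowed from the parallel minor. Gb–Bb–Db is not: scale degree 7 in Ab major carries Gdim (vii°). In Ab minor the chord on that degree is Gb, so here it functions as bVII, borrowed from the parallel minor.

iv7, bVII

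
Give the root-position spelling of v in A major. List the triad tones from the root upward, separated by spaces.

The root, E, is scale degree 5 — the same note in A major and A minor; only the chord quality changes. Stacking thirds in A minor on E gives E–G–B.

E G B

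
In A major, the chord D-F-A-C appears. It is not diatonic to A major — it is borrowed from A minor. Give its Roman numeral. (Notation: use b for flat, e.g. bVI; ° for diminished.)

iv7

D is scale degree 4 in A major. The diatonic chord on degree 4 would be D (IV), but D–F–A–C is the minor-seventh chord from A minor. As a borrowed chord it is labeled iv7.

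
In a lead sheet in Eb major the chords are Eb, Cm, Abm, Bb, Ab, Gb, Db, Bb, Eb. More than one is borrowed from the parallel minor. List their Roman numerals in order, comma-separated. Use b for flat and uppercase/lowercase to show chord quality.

iv, bIII, bVII

In Eb major the diatonic chords are Eb, Fm, Gm, Ab, Bb, Cm, Ddim. Eb, Cm, Bb and Ab all belong to that set. Abm (Ab–Cb–Eb) doesn't fit — on degree 4 Eb major would have Ab (IV). Abm is the degree-4 chord of Eb minor, so it is the borrowed iv. Gb (Gb–Bb–Db) doesn't fit — on degree 3 Eb major would have Gm (iii). Gb is the degree-3 chord of Eb minor, so it is the borrowed bIII. But Db (Db–F–Ab) is foreign: the diatonic vii° on degree 7 is Ddim, whereas Db comes from Eb minor. It is labeled bVII.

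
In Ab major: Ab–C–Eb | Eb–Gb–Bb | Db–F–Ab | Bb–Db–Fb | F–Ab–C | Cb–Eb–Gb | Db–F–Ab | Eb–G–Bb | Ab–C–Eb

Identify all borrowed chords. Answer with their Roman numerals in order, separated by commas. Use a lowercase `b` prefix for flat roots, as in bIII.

In Ab major the diatonic chords are Ab, Bbm, Cm, Db, Eb, Fm, Gdim. Ab–C–Eb = Ab, Db–F–Ab = Db, F–Ab–C = Fm and Eb–G–Bb = Eb are all diatonic. But Eb–Gb–Bb is foreign: the diatonic V on degree 5 is Eb, whereas Ebm comes from Ab minor. It is labeled v. Bb–Db–Fb doesn't fit — on degree 2 Ab major would have Bbm (ii). Bbdim is the degree-2 chord of Ab minor, so it is the borrowed ii°. Cb–Eb–Gb doesn't fit — on degree 3 Ab major would have Cm (iii). Cb is the degree-3 chord of Ab minor, so it is the borrowed bIII.

v, ii°, bIII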